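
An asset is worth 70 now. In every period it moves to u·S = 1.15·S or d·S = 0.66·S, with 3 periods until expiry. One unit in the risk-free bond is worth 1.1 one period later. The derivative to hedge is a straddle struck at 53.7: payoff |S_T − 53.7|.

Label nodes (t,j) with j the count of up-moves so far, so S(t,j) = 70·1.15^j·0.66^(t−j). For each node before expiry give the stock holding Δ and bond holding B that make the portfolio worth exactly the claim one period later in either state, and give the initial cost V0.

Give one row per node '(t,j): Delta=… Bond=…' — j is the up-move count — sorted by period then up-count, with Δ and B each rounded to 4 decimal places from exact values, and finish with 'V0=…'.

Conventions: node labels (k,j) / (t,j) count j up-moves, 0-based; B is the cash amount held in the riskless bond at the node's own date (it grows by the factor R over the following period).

Since d<R<u, set p* = (R−d)/(u−d) = 0.8980; price each node as the discounted p*-expectation of its children.
Terminal payoffs: V(3,0)=33.5753, V(3,1)=18.6342, V(3,2)=7.3995, V(3,3)=52.7612
(2,0): S=30.4920. Δ = (V_up−V_dn)/(S_up−S_dn) = (18.6342−33.5753)/(35.0658−20.1247) = -1.0000. V = [p*·18.6342 + (1−p*)·33.5753]/1.1 = 18.3262. B = V − Δ·S = 48.8182.
(2,1): S=53.1300. Δ = (V_up−V_dn)/(S_up−S_dn) = (7.3995−18.6342)/(61.0995−35.0658) = -0.4315. V = [p*·7.3995 + (1−p*)·18.6342]/1.1 = 7.7690. B = V − Δ·S = 30.6970.
(2,2): S=92.5750. Δ = (V_up−V_dn)/(S_up−S_dn) = (52.7612−7.3995)/(106.4612−61.0995) = 1.0000. V = [p*·52.7612 + (1−p*)·7.3995]/1.1 = 43.7568. B = V − Δ·S = -48.8182.
(1,0): S=46.2000. Δ = (V_up−V_dn)/(S_up−S_dn) = (7.7690−18.3262)/(53.1300−30.4920) = -0.4663. V = [p*·7.7690 + (1−p*)·18.3262]/1.1 = 8.0421. B = V − Δ·S = 29.5873.
(1,1): S=80.5000. Δ = (V_up−V_dn)/(S_up−S_dn) = (43.7568−7.7690)/(92.5750−53.1300) = 0.9124. V = [p*·43.7568 + (1−p*)·7.7690]/1.1 = 36.4405. B = V − Δ·S = -37.0040.
(0,0): S=70.0000. Δ = (V_up−V_dn)/(S_up−S_dn) = (36.4405−8.0421)/(80.5000−46.2000) = 0.8279. V = [p*·36.4405 + (1−p*)·8.0421]/1.1 = 30.4934. B = V − Δ·S = -27.4627.
Sanity check at the root: Δ(0,0)·S0 + B(0,0) reproduces V0 = 30.4934.

(0,0): Delta=0.8279 Bond=-27.4627
(1,0): Delta=-0.4663 Bond=29.5873
(1,1): Delta=0.9124 Bond=-37.0040
(2,0): Delta=-1.0000 Bond=48.8182
(2,1): Delta=-0.4315 Bond=30.6970
(2,2): Delta=1.0000 Bond=-48.8182
V0=30.4934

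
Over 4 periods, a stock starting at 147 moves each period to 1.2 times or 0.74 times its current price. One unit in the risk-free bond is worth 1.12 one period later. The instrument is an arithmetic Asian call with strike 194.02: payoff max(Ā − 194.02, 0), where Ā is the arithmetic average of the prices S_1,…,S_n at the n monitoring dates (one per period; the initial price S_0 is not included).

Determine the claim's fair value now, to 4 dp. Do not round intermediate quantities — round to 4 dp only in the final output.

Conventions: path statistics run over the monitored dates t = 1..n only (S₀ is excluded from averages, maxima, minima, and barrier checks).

Under the martingale measure an up-move has probability p* = 0.8261; value the claim as the probability-weighted average of per-path payoffs, discounted 4 periods at R = 1.12.
Enumerate all 2^4 = 16 price paths (U = up ×1.2, D = down ×0.74); each path with k up-moves has probability p*^k·(1−p*)^(4−k).
DDDD: Ā=73.2313, payoff=0.0000, prob=0.000915
UDDD: Ā=118.7535, payoff=0.0000, prob=0.004345
DUDD: Ā=101.8485, payoff=0.0000, prob=0.004345
UUDD: Ā=165.1598, payoff=0.0000, prob=0.020640
DDUD: Ā=89.3388, payoff=0.0000, prob=0.004345
UDUD: Ā=144.8738, payoff=0.0000, prob=0.020640
DUUD: Ā=127.9688, payoff=0.0000, prob=0.020640
UUUD: Ā=207.5170, payoff=13.4970, prob=0.098041
DDDU: Ā=80.0817, payoff=0.0000, prob=0.004345
UDDU: Ā=129.8622, payoff=0.0000, prob=0.020640
DUDU: Ā=112.9572, payoff=0.0000, prob=0.020640
UUDU: Ā=183.1738, payoff=0.0000, prob=0.098041
DDUU: Ā=100.4475, payoff=0.0000, prob=0.020640
UDUU: Ā=162.8878, payoff=0.0000, prob=0.098041
DUUU: Ā=145.9828, payoff=0.0000, prob=0.098041
UUUU: Ā=236.7288, payoff=42.7088, prob=0.465697
Price = Σ prob·payoff / R^4 = 21.212603 / 1.573519 = 13.4810

price = 13.4810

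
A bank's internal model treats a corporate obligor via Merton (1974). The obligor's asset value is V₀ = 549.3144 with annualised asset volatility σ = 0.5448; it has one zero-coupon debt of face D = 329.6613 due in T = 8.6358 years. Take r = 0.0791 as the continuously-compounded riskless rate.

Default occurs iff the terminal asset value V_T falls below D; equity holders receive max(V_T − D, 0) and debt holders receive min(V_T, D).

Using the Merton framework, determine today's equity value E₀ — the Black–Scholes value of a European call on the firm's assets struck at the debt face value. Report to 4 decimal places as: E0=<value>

Equity is a call on the firm's assets struck at D = 329.6613:
d₁ = [ln(V₀/D) + (r + σ²/2)T] / (σ√T)
   = [ln(549.3144/329.6613) + (0.0791 + 0.5·0.5448²)·8.6358] / (0.5448·√8.6358)
   = [0.510605 + 1.964675] / 1.600989 = 1.546094
d₂ = d₁ − σ√T = 1.546094 − 1.600989 = -0.054895
N(d₁) = 0.938959,  N(d₂) = 0.478111,  e^(−rT) = 0.505053
E₀ = V₀·N(d₁) − D·e^(−rT)·N(d₂)
   = 549.3144·0.938959 − 329.6613·0.505053·0.478111 = 436.179952

E0=436.1800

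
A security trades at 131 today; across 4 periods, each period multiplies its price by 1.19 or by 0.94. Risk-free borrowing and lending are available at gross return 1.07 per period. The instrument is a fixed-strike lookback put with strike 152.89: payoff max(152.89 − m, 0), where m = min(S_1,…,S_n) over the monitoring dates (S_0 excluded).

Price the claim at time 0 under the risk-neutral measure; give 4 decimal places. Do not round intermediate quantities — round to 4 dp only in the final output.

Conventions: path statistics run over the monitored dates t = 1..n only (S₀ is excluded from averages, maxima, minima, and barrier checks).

price = 15.4192

No-arbitrage gives p* = (R−d)/(u−d) = 0.5200: enumerate every path, weight its payoff by its p*-probability, and discount by R^4.
Enumerate all 2^4 = 16 price paths (U = up ×1.19, D = down ×0.94); each path with k up-moves has probability p*^k·(1−p*)^(4−k).
DDDD: m=102.2781, payoff=50.6119, prob=0.053084
UDDD: m=129.4797, payoff=23.4103, prob=0.057508
DUDD: m=123.1400, payoff=29.7500, prob=0.057508
UUDD: m=155.8900, payoff=0.0000, prob=0.062300
DDUD: m=115.7516, payoff=37.1384, prob=0.057508
UDUD: m=146.5366, payoff=6.3534, prob=0.062300
DUUD: m=123.1400, payoff=29.7500, prob=0.062300
UUUD: m=155.8900, payoff=0.0000, prob=0.067492
DDDU: m=108.8065, payoff=44.0835, prob=0.057508
UDDU: m=137.7444, payoff=15.1456, prob=0.062300
DUDU: m=123.1400, payoff=29.7500, prob=0.062300
UUDU: m=155.8900, payoff=0.0000, prob=0.067492
DDUU: m=115.7516, payoff=37.1384, prob=0.062300
UDUU: m=146.5366, payoff=6.3534, prob=0.067492
DUUU: m=123.1400, payoff=29.7500, prob=0.067492
UUUU: m=155.8900, payoff=0.0000, prob=0.073116
Price = Σ prob·payoff / R^4 = 20.211381 / 1.310796 = 15.4192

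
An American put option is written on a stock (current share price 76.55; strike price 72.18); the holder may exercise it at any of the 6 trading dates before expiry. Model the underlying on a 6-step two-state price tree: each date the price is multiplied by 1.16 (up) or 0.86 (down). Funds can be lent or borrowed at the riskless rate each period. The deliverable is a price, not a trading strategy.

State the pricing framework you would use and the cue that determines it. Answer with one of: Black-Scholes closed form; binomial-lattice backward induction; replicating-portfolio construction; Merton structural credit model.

framework: binomial-lattice backward induction

Key observation: an American put (K = 72.18, S₀ = 76.55) on a 6-date tree has no closed form — the optimal stopping decision is embedded and must be resolved recursively from expiry.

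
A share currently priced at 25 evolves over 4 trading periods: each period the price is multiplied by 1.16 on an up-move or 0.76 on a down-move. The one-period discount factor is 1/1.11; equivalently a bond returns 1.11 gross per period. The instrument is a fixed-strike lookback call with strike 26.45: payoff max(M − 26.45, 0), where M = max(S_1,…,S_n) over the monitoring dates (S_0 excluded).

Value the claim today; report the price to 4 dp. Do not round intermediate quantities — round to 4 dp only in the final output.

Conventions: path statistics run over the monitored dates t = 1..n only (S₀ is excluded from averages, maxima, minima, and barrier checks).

With p* = (R−d)/(u−d) = 0.8750, sum probability × payoff across the paths and divide by R^4.
Enumerate all 2^4 = 16 price paths (U = up ×1.16, D = down ×0.76); each path with k up-moves has probability p*^k·(1−p*)^(4−k).
DDDD: M=19.0000, payoff=0.0000, prob=0.000244
UDDD: M=29.0000, payoff=2.5500, prob=0.001709
DUDD: M=22.0400, payoff=0.0000, prob=0.001709
UUDD: M=33.6400, payoff=7.1900, prob=0.011963
DDUD: M=19.0000, payoff=0.0000, prob=0.001709
UDUD: M=29.0000, payoff=2.5500, prob=0.011963
DUUD: M=25.5664, payoff=0.0000, prob=0.011963
UUUD: M=39.0224, payoff=12.5724, prob=0.083740
DDDU: M=19.0000, payoff=0.0000, prob=0.001709
UDDU: M=29.0000, payoff=2.5500, prob=0.011963
DUDU: M=22.0400, payoff=0.0000, prob=0.011963
UUDU: M=33.6400, payoff=7.1900, prob=0.083740
DDUU: M=19.4305, payoff=0.0000, prob=0.011963
UDUU: M=29.6570, payoff=3.2070, prob=0.083740
DUUU: M=29.6570, payoff=3.2070, prob=0.083740
UUUU: M=45.2660, payoff=18.8160, prob=0.586182
Price = Σ prob·payoff / R^4 = 13.372988 / 1.518070 = 8.8092

price = 8.8092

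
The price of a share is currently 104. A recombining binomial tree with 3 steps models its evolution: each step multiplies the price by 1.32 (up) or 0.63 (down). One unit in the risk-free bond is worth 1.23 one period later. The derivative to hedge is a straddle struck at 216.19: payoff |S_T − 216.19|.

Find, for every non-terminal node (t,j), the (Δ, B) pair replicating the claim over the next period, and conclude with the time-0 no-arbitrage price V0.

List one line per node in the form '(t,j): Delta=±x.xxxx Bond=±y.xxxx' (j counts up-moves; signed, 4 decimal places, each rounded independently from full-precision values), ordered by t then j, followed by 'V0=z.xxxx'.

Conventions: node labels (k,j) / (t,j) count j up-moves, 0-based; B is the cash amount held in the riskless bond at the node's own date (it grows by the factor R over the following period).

(0,0): Delta=-0.6795 Bond=99.1058
(1,0): Delta=-1.0000 Bond=142.8977
(1,1): Delta=-0.6566 Bond=118.7505
(2,0): Delta=-1.0000 Bond=175.7642
(2,1): Delta=-1.0000 Bond=175.7642
(2,2): Delta=-0.6320 Bond=141.6080
V0=28.4353

Arbitrage-free pricing uses the up-move probability p* = (R−d)/(u−d) = 0.8696, discounting each step at R = 1.23.
Payoffs at expiry: V(3,0)=190.1851, V(3,1)=161.7036, V(3,2)=102.0280, V(3,3)=23.0067
  t=2,j=0: stock 41.2776 → up 54.4864 (V=161.7036), down 26.0049 (V=190.1851). Price 134.4866; hedge Δ=-1.0000, bond B=175.7642.
  t=2,j=1: stock 86.4864 → up 114.1620 (V=102.0280), down 54.4864 (V=161.7036). Price 89.2778; hedge Δ=-1.0000, bond B=175.7642.
  t=2,j=2: stock 181.2096 → up 239.1967 (V=23.0067), down 114.1620 (V=102.0280). Price 27.0844; hedge Δ=-0.6320, bond B=141.6080.
  t=1,j=0: stock 65.5200 → up 86.4864 (V=89.2778), down 41.2776 (V=134.4866). Price 77.3777; hedge Δ=-1.0000, bond B=142.8977.
  t=1,j=1: stock 137.2800 → up 181.2096 (V=27.0844), down 86.4864 (V=89.2778). Price 28.6151; hedge Δ=-0.6566, bond B=118.7505.
  t=0,j=0: stock 104.0000 → up 137.2800 (V=28.6151), down 65.5200 (V=77.3777). Price 28.4353; hedge Δ=-0.6795, bond B=99.1058.
Verification: the root portfolio costs Δ(0,0)·S0 + B(0,0) = 28.4353, matching V0.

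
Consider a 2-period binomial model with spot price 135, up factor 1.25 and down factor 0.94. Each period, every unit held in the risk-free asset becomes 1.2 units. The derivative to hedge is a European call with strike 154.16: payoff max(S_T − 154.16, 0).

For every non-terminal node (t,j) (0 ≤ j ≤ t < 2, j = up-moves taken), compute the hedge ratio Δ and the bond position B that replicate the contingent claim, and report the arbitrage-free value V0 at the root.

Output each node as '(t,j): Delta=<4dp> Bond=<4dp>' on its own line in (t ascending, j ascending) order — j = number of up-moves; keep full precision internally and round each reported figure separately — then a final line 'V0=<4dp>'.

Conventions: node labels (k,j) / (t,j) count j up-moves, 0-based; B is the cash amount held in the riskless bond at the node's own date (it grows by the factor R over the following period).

(0,0): Delta=0.8880 Bond=-91.3050
(1,0): Delta=0.1135 Bond=-11.2825
(1,1): Delta=1.0000 Bond=-128.4667
V0=28.5745

No-arbitrage ⇒ martingale measure with p* = (R−d)/(u−d) = 0.8387.
Payoffs at expiry: V(2,0)=0.0000, V(2,1)=4.4650, V(2,2)=56.7775
(1,0): S=126.9000. Δ = (V_up−V_dn)/(S_up−S_dn) = (4.4650−0.0000)/(158.6250−119.2860) = 0.1135. V = [p*·4.4650 + (1−p*)·0.0000]/1.2 = 3.1207. B = V − Δ·S = -11.2825.
(1,1): S=168.7500. Δ = (V_up−V_dn)/(S_up−S_dn) = (56.7775−4.4650)/(210.9375−158.6250) = 1.0000. V = [p*·56.7775 + (1−p*)·4.4650]/1.2 = 40.2833. B = V − Δ·S = -128.4667.
(0,0): S=135.0000. Δ = (V_up−V_dn)/(S_up−S_dn) = (40.2833−3.1207)/(168.7500−126.9000) = 0.8880. V = [p*·40.2833 + (1−p*)·3.1207]/1.2 = 28.5745. B = V − Δ·S = -91.3050.
Check: Δ(0,0)·S0 + B(0,0) = 28.5745 = V0.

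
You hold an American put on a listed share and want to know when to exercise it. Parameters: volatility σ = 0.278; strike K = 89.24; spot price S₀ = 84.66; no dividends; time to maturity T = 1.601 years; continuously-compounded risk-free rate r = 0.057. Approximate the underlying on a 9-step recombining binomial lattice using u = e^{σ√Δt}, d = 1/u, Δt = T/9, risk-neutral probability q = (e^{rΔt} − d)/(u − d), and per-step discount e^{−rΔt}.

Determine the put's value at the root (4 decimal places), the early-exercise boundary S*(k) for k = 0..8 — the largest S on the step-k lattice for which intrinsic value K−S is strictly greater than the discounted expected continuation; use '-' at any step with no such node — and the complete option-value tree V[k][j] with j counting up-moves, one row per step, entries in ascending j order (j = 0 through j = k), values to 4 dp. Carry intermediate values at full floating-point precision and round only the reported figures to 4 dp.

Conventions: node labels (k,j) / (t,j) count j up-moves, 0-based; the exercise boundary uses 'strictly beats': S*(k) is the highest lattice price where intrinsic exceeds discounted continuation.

Δt=0.17789  u=1.12440  d=0.88936  q=0.51408  discount=0.98991
step 9 (expiry): payoffs max(K−S,0) = 59.7699 51.9815 42.1347 29.6857 13.9467 0.0000 0.0000 0.0000 0.0000 0.0000
step 8: (k=8,j=0): S=33.1363, K−S=56.1037, hold=55.2034 ⇒ V=56.1037 exercise | (k=8,j=1): S=41.8936, K−S=47.3464, hold=46.4461 ⇒ V=47.3464 exercise | (k=8,j=2): S=52.9653, K−S=36.2747, hold=35.3744 ⇒ V=36.2747 exercise | (k=8,j=3): S=66.9630, K−S=22.2770, hold=21.3767 ⇒ V=22.2770 exercise | (k=8,j=4): S=84.6600, K−S=4.5800, hold=6.7086 ⇒ V=6.7086 continue | (k=8,j=5): S=107.0340, K−S=0.0000, hold=0.0000 ⇒ V=0.0000 continue | (k=8,j=6): S=135.3210, K−S=0.0000, hold=0.0000 ⇒ V=0.0000 continue | (k=8,j=7): S=171.0838, K−S=0.0000, hold=0.0000 ⇒ V=0.0000 continue | (k=8,j=8): S=216.2980, K−S=0.0000, hold=0.0000 ⇒ V=0.0000 continue  boundary S*=66.9630
step 7: (k=7,j=0): S=37.2585, K−S=51.9815, hold=51.0812 ⇒ V=51.9815 exercise | (k=7,j=1): S=47.1053, K−S=42.1347, hold=41.2344 ⇒ V=42.1347 exercise | (k=7,j=2): S=59.5543, K−S=29.6857, hold=28.7854 ⇒ V=29.6857 exercise | (k=7,j=3): S=75.2933, K−S=13.9467, hold=14.1296 ⇒ V=14.1296 continue | (k=7,j=4): S=95.1919, K−S=0.0000, hold=3.2270 ⇒ V=3.2270 continue | (k=7,j=5): S=120.3493, K−S=0.0000, hold=0.0000 ⇒ V=0.0000 continue | (k=7,j=6): S=152.1553, K−S=0.0000, hold=0.0000 ⇒ V=0.0000 continue | (k=7,j=7): S=192.3670, K−S=0.0000, hold=0.0000 ⇒ V=0.0000 continue  boundary S*=59.5543
step 6: (k=6,j=0): S=41.8936, K−S=47.3464, hold=46.4461 ⇒ V=47.3464 exercise | (k=6,j=1): S=52.9653, K−S=36.2747, hold=35.3744 ⇒ V=36.2747 exercise | (k=6,j=2): S=66.9630, K−S=22.2770, hold=21.4698 ⇒ V=22.2770 exercise | (k=6,j=3): S=84.6600, K−S=4.5800, hold=8.4388 ⇒ V=8.4388 continue | (k=6,j=4): S=107.0340, K−S=0.0000, hold=1.5522 ⇒ V=1.5522 continue | (k=6,j=5): S=135.3210, K−S=0.0000, hold=0.0000 ⇒ V=0.0000 continue | (k=6,j=6): S=171.0838, K−S=0.0000, hold=0.0000 ⇒ V=0.0000 continue  boundary S*=66.9630
step 5: (k=5,j=0): S=47.1053, K−S=42.1347, hold=41.2344 ⇒ V=42.1347 exercise | (k=5,j=1): S=59.5543, K−S=29.6857, hold=28.7854 ⇒ V=29.6857 exercise | (k=5,j=2): S=75.2933, K−S=13.9467, hold=15.0101 ⇒ V=15.0101 continue | (k=5,j=3): S=95.1919, K−S=0.0000, hold=4.8491 ⇒ V=4.8491 continue | (k=5,j=4): S=120.3493, K−S=0.0000, hold=0.7466 ⇒ V=0.7466 continue | (k=5,j=5): S=152.1553, K−S=0.0000, hold=0.0000 ⇒ V=0.0000 continue  boundary S*=59.5543
step 4: (k=4,j=0): S=52.9653, K−S=36.2747, hold=35.3744 ⇒ V=36.2747 exercise | (k=4,j=1): S=66.9630, K−S=22.2770, hold=21.9179 ⇒ V=22.2770 exercise | (k=4,j=2): S=84.6600, K−S=4.5800, hold=9.6878 ⇒ V=9.6878 continue | (k=4,j=3): S=107.0340, K−S=0.0000, hold=2.7125 ⇒ V=2.7125 continue | (k=4,j=4): S=135.3210, K−S=0.0000, hold=0.3592 ⇒ V=0.3592 continue  boundary S*=66.9630
step 3: (k=3,j=0): S=59.5543, K−S=29.6857, hold=28.7854 ⇒ V=29.6857 exercise | (k=3,j=1): S=75.2933, K−S=13.9467, hold=15.6457 ⇒ V=15.6457 continue | (k=3,j=2): S=95.1919, K−S=0.0000, hold=6.0404 ⇒ V=6.0404 continue | (k=3,j=3): S=120.3493, K−S=0.0000, hold=1.4875 ⇒ V=1.4875 continue  boundary S*=59.5543
step 2: (k=2,j=0): S=66.9630, K−S=22.2770, hold=22.2414 ⇒ V=22.2770 exercise | (k=2,j=1): S=84.6600, K−S=4.5800, hold=10.5998 ⇒ V=10.5998 continue | (k=2,j=2): S=107.0340, K−S=0.0000, hold=3.6625 ⇒ V=3.6625 continue  boundary S*=66.9630
step 1: (k=1,j=0): S=75.2933, K−S=13.9467, hold=16.1098 ⇒ V=16.1098 continue | (k=1,j=1): S=95.1919, K−S=0.0000, hold=6.9625 ⇒ V=6.9625 continue  boundary S*=-
step 0: (k=0,j=0): S=84.6600, K−S=4.5800, hold=11.2923 ⇒ V=11.2923 continue  boundary S*=-

price = 11.2923
boundary = - - 66.9630 59.5543 66.9630 59.5543 66.9630 59.5543 66.9630
tree:
11.2923
16.1098 6.9625
22.2770 10.5998 3.6625
29.6857 15.6457 6.0404 1.4875
36.2747 22.2770 9.6878 2.7125 0.3592
42.1347 29.6857 15.0101 4.8491 0.7466 0.0000
47.3464 36.2747 22.2770 8.4388 1.5522 0.0000 0.0000
51.9815 42.1347 29.6857 14.1296 3.2270 0.0000 0.0000 0.0000
56.1037 47.3464 36.2747 22.2770 6.7086 0.0000 0.0000 0.0000 0.0000
59.7699 51.9815 42.1347 29.6857 13.9467 0.0000 0.0000 0.0000 0.0000 0.0000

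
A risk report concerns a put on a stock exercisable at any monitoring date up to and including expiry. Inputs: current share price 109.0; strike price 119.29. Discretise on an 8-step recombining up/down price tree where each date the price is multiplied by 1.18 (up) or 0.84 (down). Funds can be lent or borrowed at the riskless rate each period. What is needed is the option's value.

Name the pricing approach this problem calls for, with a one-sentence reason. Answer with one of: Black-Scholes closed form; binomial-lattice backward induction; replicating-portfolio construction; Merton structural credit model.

framework: binomial-lattice backward induction

Key observation: early exercise of the strike-119.29 put must be checked at each of the 8 dates (spot 109), which forces a node-by-node comparison of intrinsic and continuation value backward from expiry.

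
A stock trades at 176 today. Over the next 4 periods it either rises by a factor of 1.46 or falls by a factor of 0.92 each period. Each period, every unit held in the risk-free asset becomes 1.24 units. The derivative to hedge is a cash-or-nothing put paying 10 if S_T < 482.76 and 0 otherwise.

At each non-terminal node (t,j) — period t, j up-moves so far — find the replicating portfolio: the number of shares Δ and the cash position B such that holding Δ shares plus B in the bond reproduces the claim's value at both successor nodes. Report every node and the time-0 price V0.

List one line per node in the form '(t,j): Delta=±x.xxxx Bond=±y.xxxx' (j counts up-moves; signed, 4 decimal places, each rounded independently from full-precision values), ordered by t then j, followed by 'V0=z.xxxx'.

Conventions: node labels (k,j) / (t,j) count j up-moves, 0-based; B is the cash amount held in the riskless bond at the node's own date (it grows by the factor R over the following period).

(0,0): Delta=-0.0237 Bond=6.4425
(1,0): Delta=-0.0261 Bond=8.3828
(1,1): Delta=-0.0226 Bond=7.7177
(2,0): Delta=0.0000 Bond=6.5036
(2,1): Delta=-0.0374 Bond=13.0697
(2,2): Delta=-0.0162 Bond=7.1638
(3,0): Delta=0.0000 Bond=8.0645
(3,1): Delta=0.0000 Bond=8.0645
(3,2): Delta=-0.0537 Bond=21.8041
(3,3): Delta=0.0000 Bond=0.0000
V0=2.2737

Risk-neutral probability p* = (R−d)/(u−d) = (1.24−0.92)/(1.46−0.92) = 0.5926.
At maturity the claim pays: V(4,0)=10.0000, V(4,1)=10.0000, V(4,2)=10.0000, V(4,3)=0.0000, V(4,4)=0.0000
  t=3,j=0: stock 137.0491 → up 200.0917 (V=10.0000), down 126.0852 (V=10.0000). Price 8.0645; hedge Δ=0.0000, bond B=8.0645.
  t=3,j=1: stock 217.4909 → up 317.5368 (V=10.0000), down 200.0917 (V=10.0000). Price 8.0645; hedge Δ=0.0000, bond B=8.0645.
  t=3,j=2: stock 345.1487 → up 503.9171 (V=0.0000), down 317.5368 (V=10.0000). Price 3.2855; hedge Δ=-0.0537, bond B=21.8041.
  t=3,j=3: stock 547.7359 → up 799.6945 (V=0.0000), down 503.9171 (V=0.0000). Price 0.0000; hedge Δ=0.0000, bond B=0.0000.
  t=2,j=0: stock 148.9664 → up 217.4909 (V=8.0645), down 137.0491 (V=8.0645). Price 6.5036; hedge Δ=0.0000, bond B=6.5036.
  t=2,j=1: stock 236.4032 → up 345.1487 (V=3.2855), down 217.4909 (V=8.0645). Price 4.2198; hedge Δ=-0.0374, bond B=13.0697.
  t=2,j=2: stock 375.1616 → up 547.7359 (V=0.0000), down 345.1487 (V=3.2855). Price 1.0795; hedge Δ=-0.0162, bond B=7.1638.
  t=1,j=0: stock 161.9200 → up 236.4032 (V=4.2198), down 148.9664 (V=6.5036). Price 4.1534; hedge Δ=-0.0261, bond B=8.3828.
  t=1,j=1: stock 256.9600 → up 375.1616 (V=1.0795), down 236.4032 (V=4.2198). Price 1.9023; hedge Δ=-0.0226, bond B=7.7177.
  t=0,j=0: stock 176.0000 → up 256.9600 (V=1.9023), down 161.9200 (V=4.1534). Price 2.2737; hedge Δ=-0.0237, bond B=6.4425.
Check: Δ(0,0)·S0 + B(0,0) = 2.2737 = V0.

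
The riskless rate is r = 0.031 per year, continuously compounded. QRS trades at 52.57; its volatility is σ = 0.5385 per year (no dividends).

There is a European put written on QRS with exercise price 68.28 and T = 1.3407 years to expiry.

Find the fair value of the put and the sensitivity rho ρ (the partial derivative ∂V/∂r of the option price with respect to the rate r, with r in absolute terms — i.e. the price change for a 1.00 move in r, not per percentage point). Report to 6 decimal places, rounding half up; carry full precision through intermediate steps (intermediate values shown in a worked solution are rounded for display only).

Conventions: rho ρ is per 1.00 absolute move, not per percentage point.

price = 21.772444
ρ = -65.581117

σ√T = 0.5385·√1.3407 = 0.623522
d₁ = (ln(S/K) + (r+σ²/2)T) / (σ√T) = (ln(52.57/68.28) + (0.031+0.5385²/2)·1.3407) / 0.623522 = (-0.261471 + 0.235951) / 0.623522 = -0.040929
d₂ = d₁ − σ√T = -0.040929 − 0.623522 = -0.664450
e^{−rT} = 0.959290
N(−d₁) = 0.516324,  N(−d₂) = 0.746799
Put price V = K·e^{−rT}·N(−d₂) − S·N(−d₁) = 48.915579 − 27.143135 = 21.772444
ρ = −K·T·e^{−rT}·N(−d₂) = -65.581117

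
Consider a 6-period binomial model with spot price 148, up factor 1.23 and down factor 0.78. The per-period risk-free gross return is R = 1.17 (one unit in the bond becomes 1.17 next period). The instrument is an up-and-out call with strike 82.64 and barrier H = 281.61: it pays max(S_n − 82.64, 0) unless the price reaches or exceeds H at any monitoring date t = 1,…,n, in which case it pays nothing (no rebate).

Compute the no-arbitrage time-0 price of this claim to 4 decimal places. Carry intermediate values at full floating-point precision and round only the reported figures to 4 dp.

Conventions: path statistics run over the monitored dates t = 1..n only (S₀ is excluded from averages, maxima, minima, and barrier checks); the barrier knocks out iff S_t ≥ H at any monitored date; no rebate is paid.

price = 7.3364

Set p* = 0.8667 (from d < R < u); the path-dependent value is the discounted p*-expectation over all price paths.
Enumerate all 2^6 = 64 price paths (U = up ×1.23, D = down ×0.78); each path with k up-moves has probability p*^k·(1−p*)^(6−k).
DDDDDD: M=115.4400, payoff=0.0000, prob=0.000006
UDDDDD: M=182.0400, payoff=0.0000, prob=0.000037
DUDDDD: M=141.9912, payoff=0.0000, prob=0.000037
UUDDDD: M=223.9092, payoff=0.2401, prob=0.000237
DDUDDD: M=115.4400, payoff=0.0000, prob=0.000037
UDUDDD: M=182.0400, payoff=0.2401, prob=0.000237
DUUDDD: M=174.6492, payoff=0.2401, prob=0.000237
UUUDDD: M=275.4083, payoff=48.0556, prob=0.001543
DDDUDD: M=115.4400, payoff=0.0000, prob=0.000037
UDDUDD: M=182.0400, payoff=0.2401, prob=0.000237
DUDUDD: M=141.9912, payoff=0.2401, prob=0.000237
UUDUDD: M=223.9092, payoff=48.0556, prob=0.001543
DDUUDD: M=136.2264, payoff=0.2401, prob=0.000237
UDUUDD: M=214.8185, payoff=48.0556, prob=0.001543
DUUUDD: M=214.8185, payoff=48.0556, prob=0.001543
UUUUDD: M=338.7522, payoff=0.0000, prob=0.010030
DDDDUD: M=115.4400, payoff=0.0000, prob=0.000037
UDDDUD: M=182.0400, payoff=0.2401, prob=0.000237
DUDDUD: M=141.9912, payoff=0.2401, prob=0.000237
UUDDUD: M=223.9092, payoff=48.0556, prob=0.001543
DDUDUD: M=115.4400, payoff=0.2401, prob=0.000237
UDUDUD: M=182.0400, payoff=48.0556, prob=0.001543
DUUDUD: M=174.6492, payoff=48.0556, prob=0.001543
UUUDUD: M=275.4083, payoff=123.4569, prob=0.010030
DDDUUD: M=115.4400, payoff=0.2401, prob=0.000237
UDDUUD: M=182.0400, payoff=48.0556, prob=0.001543
DUDUUD: M=167.5584, payoff=48.0556, prob=0.001543
UUDUUD: M=264.2267, payoff=123.4569, prob=0.010030
DDUUUD: M=167.5584, payoff=48.0556, prob=0.001543
UDUUUD: M=264.2267, payoff=123.4569, prob=0.010030
DUUUUD: M=264.2267, payoff=123.4569, prob=0.010030
UUUUUD: M=416.6652, payoff=0.0000, prob=0.065193
DDDDDU: M=115.4400, payoff=0.0000, prob=0.000037
UDDDDU: M=182.0400, payoff=0.2401, prob=0.000237
DUDDDU: M=141.9912, payoff=0.2401, prob=0.000237
UUDDDU: M=223.9092, payoff=48.0556, prob=0.001543
DDUDDU: M=115.4400, payoff=0.2401, prob=0.000237
UDUDDU: M=182.0400, payoff=48.0556, prob=0.001543
DUUDDU: M=174.6492, payoff=48.0556, prob=0.001543
UUUDDU: M=275.4083, payoff=123.4569, prob=0.010030
DDDUDU: M=115.4400, payoff=0.2401, prob=0.000237
UDDUDU: M=182.0400, payoff=48.0556, prob=0.001543
DUDUDU: M=141.9912, payoff=48.0556, prob=0.001543
UUDUDU: M=223.9092, payoff=123.4569, prob=0.010030
DDUUDU: M=136.2264, payoff=48.0556, prob=0.001543
UDUUDU: M=214.8185, payoff=123.4569, prob=0.010030
DUUUDU: M=214.8185, payoff=123.4569, prob=0.010030
UUUUDU: M=338.7522, payoff=0.0000, prob=0.065193
DDDDUU: M=115.4400, payoff=0.2401, prob=0.000237
UDDDUU: M=182.0400, payoff=48.0556, prob=0.001543
DUDDUU: M=141.9912, payoff=48.0556, prob=0.001543
UUDDUU: M=223.9092, payoff=123.4569, prob=0.010030
DDUDUU: M=130.6956, payoff=48.0556, prob=0.001543
UDUDUU: M=206.0969, payoff=123.4569, prob=0.010030
DUUDUU: M=206.0969, payoff=123.4569, prob=0.010030
UUUDUU: M=324.9989, payoff=0.0000, prob=0.065193
DDDUUU: M=130.6956, payoff=48.0556, prob=0.001543
UDDUUU: M=206.0969, payoff=123.4569, prob=0.010030
DUDUUU: M=206.0969, payoff=123.4569, prob=0.010030
UUDUUU: M=324.9989, payoff=0.0000, prob=0.065193
DDUUUU: M=206.0969, payoff=123.4569, prob=0.010030
UDUUUU: M=324.9989, payoff=0.0000, prob=0.065193
DUUUUU: M=324.9989, payoff=0.0000, prob=0.065193
UUUUUU: M=512.4982, payoff=0.0000, prob=0.423753
Price = Σ prob·payoff / R^6 = 18.819082 / 2.565164 = 7.3364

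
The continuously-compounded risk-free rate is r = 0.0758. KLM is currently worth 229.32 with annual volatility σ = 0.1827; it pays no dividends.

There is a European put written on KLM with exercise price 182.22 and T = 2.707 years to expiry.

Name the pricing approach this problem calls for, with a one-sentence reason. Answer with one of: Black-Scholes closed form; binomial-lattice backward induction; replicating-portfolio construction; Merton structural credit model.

Key observation: a European-exercise option on KLM struck at 182.22 — a GBM underlying with constant parameters — admits an analytic price: the data contain no early exercise, no discrete tree, no debt structure.

framework: Black-Scholes closed form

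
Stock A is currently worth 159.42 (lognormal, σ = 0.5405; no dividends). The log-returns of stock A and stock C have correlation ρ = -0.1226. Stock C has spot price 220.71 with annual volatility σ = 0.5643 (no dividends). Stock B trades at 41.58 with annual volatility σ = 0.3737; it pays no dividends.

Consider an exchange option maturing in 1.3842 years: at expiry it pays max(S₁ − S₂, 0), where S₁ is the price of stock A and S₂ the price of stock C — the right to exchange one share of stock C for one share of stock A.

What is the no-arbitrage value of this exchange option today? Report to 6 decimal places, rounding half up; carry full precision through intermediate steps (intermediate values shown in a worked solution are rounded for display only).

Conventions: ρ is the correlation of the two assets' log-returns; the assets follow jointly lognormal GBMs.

σ_eff = √(σ₁² + σ₂² − 2ρσ₁σ₂) = √(0.5405² + 0.5643² − 2·-0.1226·0.5405·0.5643) = 0.827866
d₁ = (ln(S₁/S₂) + (q₂ − q₁ + σ_eff²/2)T) / (σ_eff√T) = (ln(159.42/220.71) + (0.0 − 0.0 + 0.342681)·1.3842) / 0.974001 = 0.153010
d₂ = d₁ − σ_eff√T = 0.153010 − 0.974001 = -0.820991
N(d₁) = 0.560805,  N(d₂) = 0.205826
V = S₁·e^{−q₁T}·N(d₁) − S₂·e^{−q₂T}·N(d₂) = 89.403476 − 45.427771 = 43.975706
Key observation: no risk-free rate is needed — with the second asset as numeraire the exchange option is a call on the ratio S₁/S₂, and r cancels out of the value.

exchange price = 43.975706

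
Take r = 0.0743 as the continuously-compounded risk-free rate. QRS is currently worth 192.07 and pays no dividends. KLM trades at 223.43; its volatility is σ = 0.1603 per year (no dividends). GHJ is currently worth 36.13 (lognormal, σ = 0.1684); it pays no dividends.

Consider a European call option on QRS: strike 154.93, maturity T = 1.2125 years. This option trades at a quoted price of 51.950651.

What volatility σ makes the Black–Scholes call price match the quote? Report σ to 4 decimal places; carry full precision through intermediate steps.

sigma = 0.2033

At σ = 0.2033 the Black–Scholes value reproduces the quote:
σ√T = 0.2033·√1.2125 = 0.223861
d₁ = (ln(S/K) + (r+σ²/2)T) / (σ√T) = (ln(192.07/154.93) + (0.0743+0.2033²/2)·1.2125) / 0.223861 = (0.214886 + 0.115146) / 0.223861 = 1.474273
d₂ = d₁ − σ√T = 1.474273 − 0.223861 = 1.250412
e^{−rT} = 0.913850
N(d₁) = 0.929796,  N(d₂) = 0.894425
V = S·N(d₁) − K·e^{−rT}·N(d₂) = 178.585908 − 126.635257 = 51.950651 (the quoted price), and the Black–Scholes price is strictly increasing in σ, so σ is unique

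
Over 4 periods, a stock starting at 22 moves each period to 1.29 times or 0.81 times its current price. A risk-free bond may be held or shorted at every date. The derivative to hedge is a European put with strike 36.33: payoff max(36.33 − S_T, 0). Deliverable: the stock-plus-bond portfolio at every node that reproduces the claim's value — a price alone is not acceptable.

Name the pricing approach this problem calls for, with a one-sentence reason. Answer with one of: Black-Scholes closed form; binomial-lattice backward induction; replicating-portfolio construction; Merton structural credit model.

framework: replicating-portfolio construction

Key observation: since the answer must list Δ and B at each node of the 1.29/0.81 lattice on 22, the replicating-portfolio method — solving the two-state system at every node — is the one that applies.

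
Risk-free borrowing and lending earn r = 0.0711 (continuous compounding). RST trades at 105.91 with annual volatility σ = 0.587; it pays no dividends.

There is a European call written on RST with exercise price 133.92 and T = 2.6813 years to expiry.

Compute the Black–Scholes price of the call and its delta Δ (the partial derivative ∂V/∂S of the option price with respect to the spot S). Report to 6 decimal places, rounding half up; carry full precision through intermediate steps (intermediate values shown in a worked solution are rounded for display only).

σ√T = 0.587·√2.6813 = 0.961193
d₁ = (ln(S/K) + (r+σ²/2)T) / (σ√T) = (ln(105.91/133.92) + (0.0711+0.587²/2)·2.6813) / 0.961193 = (-0.234653 + 0.652587) / 0.961193 = 0.434807
d₂ = d₁ − σ√T = 0.434807 − 0.961193 = -0.526386
e^{−rT} = 0.826430
N(d₁) = 0.668149,  N(d₂) = 0.299310
Call price V = S·N(d₁) − K·e^{−rT}·N(d₂) = 70.763644 − 33.126270 = 37.637375
Δ = N(d₁) = 0.668149

price = 37.637375
Δ = 0.668149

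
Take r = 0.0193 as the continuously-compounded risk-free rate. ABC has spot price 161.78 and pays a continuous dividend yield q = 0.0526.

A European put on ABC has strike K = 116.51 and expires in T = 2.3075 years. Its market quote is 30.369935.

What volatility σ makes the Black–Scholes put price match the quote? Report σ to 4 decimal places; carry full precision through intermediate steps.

sigma = 0.5996

At σ = 0.5996 the Black–Scholes value reproduces the quote:
σ√T = 0.5996·√2.3075 = 0.910820
d₁ = (ln(S/K) + (r−q+σ²/2)T) / (σ√T) = (ln(161.78/116.51) + (0.0193−0.0526+0.5996²/2)·2.3075) / 0.910820 = (0.328260 + 0.337957) / 0.910820 = 0.731448
d₂ = d₁ − σ√T = 0.731448 − 0.910820 = -0.179372
e^{−rT} = 0.956442
e^{−qT} = 0.885702
N(−d₁) = 0.232253,  N(−d₂) = 0.571177
V = K·e^{−rT}·N(−d₂) − S·e^{−qT}·N(−d₁) = 63.649201 − 33.279266 = 30.369935 (the observed quote) — the price is monotone increasing in volatility, hence this σ is the only solution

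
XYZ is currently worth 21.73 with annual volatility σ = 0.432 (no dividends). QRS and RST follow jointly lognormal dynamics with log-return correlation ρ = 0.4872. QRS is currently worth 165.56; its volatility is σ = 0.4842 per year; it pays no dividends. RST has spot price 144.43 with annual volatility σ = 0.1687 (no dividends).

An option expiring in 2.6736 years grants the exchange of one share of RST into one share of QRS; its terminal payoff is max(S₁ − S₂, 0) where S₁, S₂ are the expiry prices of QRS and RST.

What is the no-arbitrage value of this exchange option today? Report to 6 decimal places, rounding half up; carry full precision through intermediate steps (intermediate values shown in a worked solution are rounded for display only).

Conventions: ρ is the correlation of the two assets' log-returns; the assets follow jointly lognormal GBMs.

exchange price = 53.756285

σ_eff = √(σ₁² + σ₂² − 2ρσ₁σ₂) = √(0.4842² + 0.1687² − 2·0.4872·0.4842·0.1687) = 0.428154
d₁ = (ln(S₁/S₂) + (q₂ − q₁ + σ_eff²/2)T) / (σ_eff√T) = (ln(165.56/144.43) + (0.0 − 0.0 + 0.091658)·2.6736) / 0.700081 = 0.545073
d₂ = d₁ − σ_eff√T = 0.545073 − 0.700081 = -0.155008
N(d₁) = 0.707148,  N(d₂) = 0.438408
V = S₁·e^{−q₁T}·N(d₁) − S₂·e^{−q₂T}·N(d₂) = 117.075493 − 63.319208 = 53.756285
Key observation: no risk-free rate is needed — with the second asset as numeraire the exchange option is a call on the ratio S₁/S₂, and r cancels out of the value.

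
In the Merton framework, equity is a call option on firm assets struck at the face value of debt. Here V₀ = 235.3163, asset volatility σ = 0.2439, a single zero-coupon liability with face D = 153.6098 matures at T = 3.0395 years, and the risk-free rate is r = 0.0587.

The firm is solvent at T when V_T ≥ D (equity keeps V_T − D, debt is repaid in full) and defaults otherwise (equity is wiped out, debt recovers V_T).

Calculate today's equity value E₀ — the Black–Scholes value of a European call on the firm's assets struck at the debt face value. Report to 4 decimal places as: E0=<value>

E0=109.3455

Work the structural quantities from V₀ = 235.3163 against face 153.6098:
d₁ = [ln(V₀/D) + (r + σ²/2)T] / (σ√T)
   = [ln(235.3163/153.6098) + (0.0587 + 0.5·0.2439²)·3.0395] / (0.2439·√3.0395)
   = [0.426515 + 0.268824] / 0.425219 = 1.635249
d₂ = d₁ − σ√T = 1.635249 − 0.425219 = 1.210030
N(d₁) = 0.949002,  N(d₂) = 0.886866,  e^(−rT) = 0.836592
E₀ = V₀·N(d₁) − D·e^(−rT)·N(d₂)
   = 235.3163·0.949002 − 153.6098·0.836592·0.886866 = 109.345465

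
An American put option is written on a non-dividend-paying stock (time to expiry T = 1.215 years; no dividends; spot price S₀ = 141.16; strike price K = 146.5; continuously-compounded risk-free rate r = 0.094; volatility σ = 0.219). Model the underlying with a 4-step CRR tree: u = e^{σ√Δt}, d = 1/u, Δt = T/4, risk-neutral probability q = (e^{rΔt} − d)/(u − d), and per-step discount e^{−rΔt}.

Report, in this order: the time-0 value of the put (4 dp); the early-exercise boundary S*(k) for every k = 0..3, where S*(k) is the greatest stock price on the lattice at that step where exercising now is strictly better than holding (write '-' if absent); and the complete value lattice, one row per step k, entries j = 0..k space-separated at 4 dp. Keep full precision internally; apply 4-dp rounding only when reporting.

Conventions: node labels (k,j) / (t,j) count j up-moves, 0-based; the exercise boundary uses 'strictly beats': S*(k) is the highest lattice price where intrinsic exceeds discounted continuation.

price = 11.0400
boundary = - 125.1103 110.8854 125.1103
tree:
11.0400
21.3897 4.3771
35.6146 9.7526 0.8497
48.2222 21.3897 2.1301 0.0000
59.3963 35.6146 5.3400 0.0000 0.0000

Δt=0.30375, u=1.12828, d=0.88630, q=0.58956, disc=e^(-rΔt)=0.97185
k=4 terminal: V=max(K-S,0) → 59.3963 35.6146 5.3400 0.0000 0.0000
k=3: j=0 S=98.2778 intr=48.2222 cont=44.0984 V=48.2222[EX]; j=1 S=125.1103 intr=21.3897 cont=17.2660 V=21.3897[EX]; j=2 S=159.2687 intr=0.0000 cont=2.1301 V=2.1301[hold]; j=3 S=202.7533 intr=0.0000 cont=0.0000 V=0.0000[hold]  S*(3)=125.1103
k=2: j=0 S=110.8854 intr=35.6146 cont=31.4909 V=35.6146[EX]; j=1 S=141.1600 intr=5.3400 cont=9.7526 V=9.7526[hold]; j=2 S=179.7004 intr=0.0000 cont=0.8497 V=0.8497[hold]  S*(2)=110.8854
k=1: j=0 S=125.1103 intr=21.3897 cont=19.7942 V=21.3897[EX]; j=1 S=159.2687 intr=0.0000 cont=4.3771 V=4.3771[hold]  S*(1)=125.1103
k=0: j=0 S=141.1600 intr=5.3400 cont=11.0400 V=11.0400[hold]  S*(0)=-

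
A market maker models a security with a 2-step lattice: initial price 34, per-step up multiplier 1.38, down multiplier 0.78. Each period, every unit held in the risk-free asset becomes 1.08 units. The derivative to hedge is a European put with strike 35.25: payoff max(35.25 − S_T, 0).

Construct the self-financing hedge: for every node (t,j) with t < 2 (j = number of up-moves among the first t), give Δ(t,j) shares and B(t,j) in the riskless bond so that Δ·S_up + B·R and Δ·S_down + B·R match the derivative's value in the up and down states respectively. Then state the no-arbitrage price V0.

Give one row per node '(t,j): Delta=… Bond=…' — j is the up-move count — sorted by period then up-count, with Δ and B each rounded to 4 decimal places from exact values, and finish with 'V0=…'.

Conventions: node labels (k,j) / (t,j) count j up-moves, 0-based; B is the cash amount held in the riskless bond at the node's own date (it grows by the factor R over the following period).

Since d<R<u, set p* = (R−d)/(u−d) = 0.5000; price each node as the discounted p*-expectation of its children.
Terminal payoffs: V(2,0)=14.5644, V(2,1)=0.0000, V(2,2)=0.0000
Node (1,0) S=26.5200: V=(p*·0.0000+(1−p*)·14.5644)/1.08=6.7428; Δ=(0.0000−14.5644)/(36.5976−20.6856)=-0.9153; B=V−Δ·S=31.0168
Node (1,1) S=46.9200: V=(p*·0.0000+(1−p*)·0.0000)/1.08=0.0000; Δ=(0.0000−0.0000)/(64.7496−36.5976)=0.0000; B=V−Δ·S=0.0000
Node (0,0) S=34.0000: V=(p*·0.0000+(1−p*)·6.7428)/1.08=3.1217; Δ=(0.0000−6.7428)/(46.9200−26.5200)=-0.3305; B=V−Δ·S=14.3596
As a check, the time-0 holding Δ(0,0)·S0 + B(0,0) comes to 3.1217 — exactly V0.

(0,0): Delta=-0.3305 Bond=14.3596
(1,0): Delta=-0.9153 Bond=31.0168
(1,1): Delta=0.0000 Bond=0.0000
V0=3.1217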